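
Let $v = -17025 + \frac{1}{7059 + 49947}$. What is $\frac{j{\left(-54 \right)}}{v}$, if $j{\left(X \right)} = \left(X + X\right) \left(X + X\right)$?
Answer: $- \frac{664917984}{970527149} \approx -0.68511$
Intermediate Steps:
$j{\left(X \right)} = 4 X^{2}$ ($j{\left(X \right)} = 2 X 2 X = 4 X^{2}$)
$v = - \frac{970527149}{57006}$ ($v = -17025 + \frac{1}{57006} = - \frac{970527149}{57006} \approx -17025.0$)
$\frac{j{\left(-54 \right)}}{v} = \frac{4 \left(-54\right)^{2}}{- \frac{970527149}{57006}} = 4 \cdot 2916 \left(- \frac{57006}{970527149}\right) = 11664 \left(- \frac{57006}{970527149}\right) = - \frac{664917984}{970527149}$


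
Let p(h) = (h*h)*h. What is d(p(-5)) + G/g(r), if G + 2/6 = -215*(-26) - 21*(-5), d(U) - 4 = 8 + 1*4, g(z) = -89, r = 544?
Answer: -12812/267 ≈ -47.985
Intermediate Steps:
p(h) = h³ (p(h) = h²*h = h³)
d(U) = 16 (d(U) = 4 + (8 + 1*4) = 4 + (8 + 4) = 4 + 12 = 16)
G = 17084/3 (G = -⅓ + (-215*(-26) - 21*(-5)) = -⅓ + (5590 + 105) = -⅓ + 5695 = 17084/3 ≈ 5694.7)
d(p(-5)) + G/g(r) = 16 + (17084/3)/(-89) = 16 + (17084/3)*(-1/89) = 16 - 17084/267 = -12812/267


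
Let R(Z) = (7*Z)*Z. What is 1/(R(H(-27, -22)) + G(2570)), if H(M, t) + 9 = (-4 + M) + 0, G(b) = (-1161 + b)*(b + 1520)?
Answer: 1/5774010 ≈ 1.7319e-7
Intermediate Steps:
G(b) = (-1161 + b)*(1520 + b)
H(M, t) = -13 + M (H(M, t) = -9 + ((-4 + M) + 0) = -9 + (-4 + M) = -13 + M)
R(Z) = 7*Z²
1/(R(H(-27, -22)) + G(2570)) = 1/(7*(-13 - 27)² + (-1764720 + 2570² + 359*2570)) = 1/(7*(-40)² + (-1764720 + 6604900 + 922630)) = 1/(7*1600 + 5762810) = 1/(11200 + 5762810) = 1/5774010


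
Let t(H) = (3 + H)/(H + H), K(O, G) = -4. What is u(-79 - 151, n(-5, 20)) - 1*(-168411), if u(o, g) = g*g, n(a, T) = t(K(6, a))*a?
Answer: 10778329/64 ≈ 1.6841e+5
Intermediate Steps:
t(H) = (3 + H)/(2*H) (t(H) = (3 + H)/((2*H)) = (3 + H)*(1/(2*H)) = (3 + H)/(2*H))
n(a, T) = a/8 (n(a, T) = ((1/2)*(3 - 4)/(-4))*a = ((1/2)*(-1/4)*(-1))*a = a/8)
u(o, g) = g**2
u(-79 - 151, n(-5, 20)) - 1*(-168411) = ((1/8)*(-5))**2 - 1*(-168411) = (-5/8)**2 + 168411 = 25/64 + 168411 = 10778329/64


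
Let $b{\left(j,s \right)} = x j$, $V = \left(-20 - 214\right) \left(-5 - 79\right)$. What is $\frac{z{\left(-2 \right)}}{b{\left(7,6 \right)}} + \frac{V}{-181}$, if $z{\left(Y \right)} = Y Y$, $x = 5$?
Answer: $- \frac{687236}{6335} \approx -108.48$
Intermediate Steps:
$V = 19656$ ($V = \left(-234\right) \left(-84\right) = 19656$)
$b{\left(j,s \right)} = 5 j$
$z{\left(Y \right)} = Y^{2}$
$\frac{z{\left(-2 \right)}}{b{\left(7,6 \right)}} + \frac{V}{-181} = \frac{\left(-2\right)^{2}}{5 \cdot 7} + \frac{19656}{-181} = \frac{4}{35} + 19656 \left(- \frac{1}{181}\right) = 4 \cdot \frac{1}{35} - \frac{19656}{181} = \frac{4}{35} - \frac{19656}{181} = - \frac{687236}{6335}$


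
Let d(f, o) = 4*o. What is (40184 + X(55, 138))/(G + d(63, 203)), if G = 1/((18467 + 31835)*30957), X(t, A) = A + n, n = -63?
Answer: 62691275104626/1264445599369 ≈ 49.580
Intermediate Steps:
X(t, A) = -63 + A (X(t, A) = A - 63 = -63 + A)
G = 1/1557199014 (G = (1/30957)/50302 = (1/50302)*(1/30957) = 1/1557199014 ≈ 6.4218e-10)
(40184 + X(55, 138))/(G + d(63, 203)) = (40184 + (-63 + 138))/(1/1557199014 + 4*203) = (40184 + 75)/(1/1557199014 + 812) = 40259/(1264445599369/1557199014) = 40259*(1557199014/1264445599369) = 62691275104626/1264445599369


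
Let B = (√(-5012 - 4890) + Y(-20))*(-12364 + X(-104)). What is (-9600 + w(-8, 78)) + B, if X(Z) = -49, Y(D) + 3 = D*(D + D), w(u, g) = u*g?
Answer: -9903385 - 12413*I*√9902 ≈ -9.9034e+6 - 1.2352e+6*I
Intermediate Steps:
w(u, g) = g*u
Y(D) = -3 + 2*D² (Y(D) = -3 + D*(D + D) = -3 + D*(2*D) = -3 + 2*D²)
B = -9893161 - 12413*I*√9902 (B = (√(-5012 - 4890) + (-3 + 2*(-20)²))*(-12364 - 49) = (√(-9902) + (-3 + 2*400))*(-12413) = (I*√9902 + (-3 + 800))*(-12413) = (I*√9902 + 797)*(-12413) = (797 + I*√9902)*(-12413) = -9893161 - 12413*I*√9902 ≈ -9.8932e+6 - 1.2352e+6*I)
(-9600 + w(-8, 78)) + B = (-9600 + 78*(-8)) + (-9893161 - 12413*I*√9902) = (-9600 - 624) + (-9893161 - 12413*I*√9902) = -10224 + (-9893161 - 12413*I*√9902) = -9903385 - 12413*I*√9902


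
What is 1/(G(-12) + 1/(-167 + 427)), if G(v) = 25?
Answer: 260/6501 ≈ 0.039994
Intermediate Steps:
1/(G(-12) + 1/(-167 + 427)) = 1/(25 + 1/(-167 + 427)) = 1/(25 + 1/260) = 1/(6501/260) = 260/6501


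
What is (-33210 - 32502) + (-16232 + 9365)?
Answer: -72579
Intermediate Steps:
(-33210 - 32502) + (-16232 + 9365) = -65712 - 6867 = -72579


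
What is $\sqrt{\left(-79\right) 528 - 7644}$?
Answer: $6 i \sqrt{1371} \approx 222.16 i$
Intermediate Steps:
$\sqrt{\left(-79\right) 528 - 7644} = \sqrt{-41712 - 7644} = \sqrt{-49356} = 6 i \sqrt{1371}$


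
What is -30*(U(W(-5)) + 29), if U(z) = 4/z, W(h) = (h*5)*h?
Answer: -21774/25 ≈ -870.96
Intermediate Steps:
W(h) = 5*h² (W(h) = (5*h)*h = 5*h²)
-30*(U(W(-5)) + 29) = -30*(4/((5*(-5)²)) + 29) = -30*(4/((5*25)) + 29) = -30*(4/125 + 29) = -30*3629/125 = -21774/25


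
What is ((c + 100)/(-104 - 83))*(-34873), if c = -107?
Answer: -244111/187 ≈ -1305.4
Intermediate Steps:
((c + 100)/(-104 - 83))*(-34873) = ((-107 + 100)/(-104 - 83))*(-34873) = -7/(-187)*(-34873) = -7*(-1/187)*(-34873) = (7/187)*(-34873) = -244111/187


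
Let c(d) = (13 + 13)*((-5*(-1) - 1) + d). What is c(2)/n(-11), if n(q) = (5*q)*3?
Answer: -52/55 ≈ -0.94545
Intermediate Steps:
n(q) = 15*q
c(d) = 104 + 26*d (c(d) = 26*((5 - 1) + d) = 26*(4 + d) = 104 + 26*d)
c(2)/n(-11) = (104 + 26*2)/((15*(-11))) = (104 + 52)/(-165) = 156*(-1/165) = -52/55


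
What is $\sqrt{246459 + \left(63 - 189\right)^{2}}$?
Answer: $\sqrt{262335} \approx 512.19$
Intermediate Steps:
$\sqrt{246459 + \left(63 - 189\right)^{2}} = \sqrt{246459 + \left(-126\right)^{2}} = \sqrt{246459 + 15876} = \sqrt{262335}$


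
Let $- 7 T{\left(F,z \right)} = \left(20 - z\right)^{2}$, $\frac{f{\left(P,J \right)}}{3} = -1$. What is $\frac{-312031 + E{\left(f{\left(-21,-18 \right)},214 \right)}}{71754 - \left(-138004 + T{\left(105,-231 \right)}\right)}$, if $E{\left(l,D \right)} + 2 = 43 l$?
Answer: $- \frac{2185134}{1531307} \approx -1.427$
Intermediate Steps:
$f{\left(P,J \right)} = -3$ ($f{\left(P,J \right)} = 3 \left(-1\right) = -3$)
$E{\left(l,D \right)} = -2 + 43 l$
$T{\left(F,z \right)} = - \frac{\left(20 - z\right)^{2}}{7}$
$\frac{-312031 + E{\left(f{\left(-21,-18 \right)},214 \right)}}{71754 - \left(-138004 + T{\left(105,-231 \right)}\right)} = \frac{-312031 + \left(-2 + 43 \left(-3\right)\right)}{71754 + \left(138004 - - \frac{\left(-20 - 231\right)^{2}}{7}\right)} = \frac{-312031 - 131}{71754 + \left(138004 - - \frac{\left(-251\right)^{2}}{7}\right)} = \frac{-312031 - 131}{71754 + \left(138004 - \left(- \frac{1}{7}\right) 63001\right)} = - \frac{312162}{71754 + \left(138004 - - \frac{63001}{7}\right)} = - \frac{312162}{71754 + \left(138004 + \frac{63001}{7}\right)} = - \frac{312162}{71754 + \frac{1029029}{7}} = - \frac{312162}{\frac{1531307}{7}} = \left(-312162\right) \frac{7}{1531307} = - \frac{2185134}{1531307}$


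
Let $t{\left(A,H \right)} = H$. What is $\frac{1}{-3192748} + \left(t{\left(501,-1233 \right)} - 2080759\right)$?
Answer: $- \frac{6647275794017}{3192748} \approx -2.082 \cdot 10^{6}$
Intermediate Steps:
$\frac{1}{-3192748} + \left(t{\left(501,-1233 \right)} - 2080759\right) = \frac{1}{-3192748} - 2081992 = - \frac{1}{3192748} - 2081992 = - \frac{6647275794017}{3192748}$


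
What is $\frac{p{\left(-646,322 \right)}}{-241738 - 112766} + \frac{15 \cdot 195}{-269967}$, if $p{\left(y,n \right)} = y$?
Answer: $- \frac{143754253}{15950730228} \approx -0.0090124$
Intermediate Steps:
$\frac{p{\left(-646,322 \right)}}{-241738 - 112766} + \frac{15 \cdot 195}{-269967} = - \frac{646}{-241738 - 112766} + \frac{15 \cdot 195}{-269967} = - \frac{646}{-354504} + 2925 \left(- \frac{1}{269967}\right) = \left(-646\right) \left(- \frac{1}{354504}\right) - \frac{975}{89989} = \frac{323}{177252} - \frac{975}{89989} = - \frac{143754253}{15950730228}$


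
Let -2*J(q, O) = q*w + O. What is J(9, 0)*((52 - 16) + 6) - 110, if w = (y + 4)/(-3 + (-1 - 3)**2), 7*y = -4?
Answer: -2078/13 ≈ -159.85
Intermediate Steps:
y = -4/7 (y = (1/7)*(-4) = -4/7 ≈ -0.57143)
w = 24/91 (w = (-4/7 + 4)/(-3 + (-1 - 3)**2) = 24/(7*(-3 + (-4)**2)) = 24/(7*(-3 + 16)) = (24/7)/13 = (24/7)*(1/13) = 24/91 ≈ 0.26374)
J(q, O) = -12*q/91 - O/2 (J(q, O) = -(q*(24/91) + O)/2 = -(24*q/91 + O)/2 = -(O + 24*q/91)/2 = -12*q/91 - O/2)
J(9, 0)*((52 - 16) + 6) - 110 = (-12/91*9 - 1/2*0)*((52 - 16) + 6) - 110 = (-108/91 + 0)*(36 + 6) - 110 = -108/91*42 - 110 = -648/13 - 110 = -2078/13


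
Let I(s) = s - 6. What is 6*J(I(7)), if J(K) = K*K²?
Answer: 6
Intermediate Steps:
I(s) = -6 + s
J(K) = K³
6*J(I(7)) = 6*(-6 + 7)³ = 6*1³ = 6*1 = 6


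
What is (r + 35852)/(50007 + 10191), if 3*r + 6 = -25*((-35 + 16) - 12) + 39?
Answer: 54182/90297 ≈ 0.60004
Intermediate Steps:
r = 808/3 (r = -2 + (-25*((-35 + 16) - 12) + 39)/3 = -2 + (-25*(-19 - 12) + 39)/3 = -2 + (-25*(-31) + 39)/3 = -2 + (775 + 39)/3 = -2 + (1/3)*814 = -2 + 814/3 = 808/3 ≈ 269.33)
(r + 35852)/(50007 + 10191) = (808/3 + 35852)/(50007 + 10191) = (108364/3)/60198 = (108364/3)*(1/60198) = 54182/90297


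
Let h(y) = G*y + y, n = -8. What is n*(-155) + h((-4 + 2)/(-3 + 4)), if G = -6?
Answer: 1250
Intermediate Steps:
h(y) = -5*y (h(y) = -6*y + y = -5*y)
n*(-155) + h((-4 + 2)/(-3 + 4)) = -8*(-155) - 5*(-4 + 2)/(-3 + 4) = 1240 - (-10)/1 = 1240 - (-10) = 1240 - 5*(-2) = 1240 + 10 = 1250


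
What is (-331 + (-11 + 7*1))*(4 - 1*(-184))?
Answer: -62980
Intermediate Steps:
(-331 + (-11 + 7*1))*(4 - 1*(-184)) = (-331 + (-11 + 7))*(4 + 184) = (-331 - 4)*188 = -335*188 = -62980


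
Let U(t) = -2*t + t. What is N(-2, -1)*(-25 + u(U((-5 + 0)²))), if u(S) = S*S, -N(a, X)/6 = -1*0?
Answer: 0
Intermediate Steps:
U(t) = -t
N(a, X) = 0 (N(a, X) = -(-6)*0 = -6*0 = 0)
u(S) = S²
N(-2, -1)*(-25 + u(U((-5 + 0)²))) = 0*(-25 + (-(-5 + 0)²)²) = 0*(-25 + (-1*(-5)²)²) = 0*(-25 + (-1*25)²) = 0*(-25 + (-25)²) = 0*(-25 + 625) = 0*600 = 0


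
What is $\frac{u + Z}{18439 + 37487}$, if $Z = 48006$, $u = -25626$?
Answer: $\frac{3730}{9321} \approx 0.40017$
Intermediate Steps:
$\frac{u + Z}{18439 + 37487} = \frac{-25626 + 48006}{18439 + 37487} = \frac{22380}{55926} = 22380 \cdot \frac{1}{55926} = \frac{3730}{9321}$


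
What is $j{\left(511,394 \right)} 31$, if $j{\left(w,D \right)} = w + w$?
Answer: $31682$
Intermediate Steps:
$j{\left(w,D \right)} = 2 w$
$j{\left(511,394 \right)} 31 = 2 \cdot 511 \cdot 31 = 1022 \cdot 31 = 31682$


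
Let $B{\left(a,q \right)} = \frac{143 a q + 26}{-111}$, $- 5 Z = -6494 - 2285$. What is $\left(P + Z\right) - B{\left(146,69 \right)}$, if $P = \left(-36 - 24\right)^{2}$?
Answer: $\frac{10175509}{555} \approx 18334.0$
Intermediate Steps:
$Z = \frac{8779}{5}$ ($Z = - \frac{-6494 - 2285}{5} = \left(- \frac{1}{5}\right) \left(-8779\right) = \frac{8779}{5} \approx 1755.8$)
$B{\left(a,q \right)} = - \frac{26}{111} - \frac{143 a q}{111}$ ($B{\left(a,q \right)} = \left(143 a q + 26\right) \left(- \frac{1}{111}\right) = \left(26 + 143 a q\right) \left(- \frac{1}{111}\right) = - \frac{26}{111} - \frac{143 a q}{111}$)
$P = 3600$ ($P = \left(-60\right)^{2} = 3600$)
$\left(P + Z\right) - B{\left(146,69 \right)} = \left(3600 + \frac{8779}{5}\right) - \left(- \frac{26}{111} - \frac{20878}{111} \cdot 69\right) = \frac{26779}{5} - \left(- \frac{26}{111} - \frac{480194}{37}\right) = \frac{26779}{5} - - \frac{1440608}{111} = \frac{26779}{5} + \frac{1440608}{111} = \frac{10175509}{555}$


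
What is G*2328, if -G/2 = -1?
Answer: 4656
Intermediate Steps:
G = 2 (G = -2*(-1) = 2)
G*2328 = 2*2328 = 4656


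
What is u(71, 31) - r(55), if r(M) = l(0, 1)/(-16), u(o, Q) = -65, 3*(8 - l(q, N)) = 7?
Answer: -3103/48 ≈ -64.646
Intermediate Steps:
l(q, N) = 17/3 (l(q, N) = 8 - ⅓*7 = 8 - 7/3 = 17/3)
r(M) = -17/48 (r(M) = (17/3)/(-16) = (17/3)*(-1/16) = -17/48)
u(71, 31) - r(55) = -65 - 1*(-17/48) = -65 + 17/48 = -3103/48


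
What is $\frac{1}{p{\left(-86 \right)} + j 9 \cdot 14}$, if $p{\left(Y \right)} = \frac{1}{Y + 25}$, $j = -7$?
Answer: $- \frac{61}{53803} \approx -0.0011338$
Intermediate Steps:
$p{\left(Y \right)} = \frac{1}{25 + Y}$
$\frac{1}{p{\left(-86 \right)} + j 9 \cdot 14} = \frac{1}{\frac{1}{25 - 86} + \left(-7\right) 9 \cdot 14} = \frac{1}{\frac{1}{-61} - 882} = \frac{1}{- \frac{1}{61} - 882} = \frac{1}{- \frac{53803}{61}} = - \frac{61}{53803}$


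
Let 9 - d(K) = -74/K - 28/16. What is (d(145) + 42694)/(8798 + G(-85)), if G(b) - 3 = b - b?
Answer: 24769051/5104580 ≈ 4.8523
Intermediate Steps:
G(b) = 3 (G(b) = 3 + (b - b) = 3 + 0 = 3)
d(K) = 43/4 + 74/K (d(K) = 9 - (-74/K - 28/16) = 9 - (-74/K - 28*1/16) = 9 - (-74/K - 7/4) = 9 - (-7/4 - 74/K) = 9 + (7/4 + 74/K) = 43/4 + 74/K)
(d(145) + 42694)/(8798 + G(-85)) = ((43/4 + 74/145) + 42694)/(8798 + 3) = ((43/4 + 74*(1/145)) + 42694)/8801 = ((43/4 + 74/145) + 42694)*(1/8801) = (6531/580 + 42694)*(1/8801) = (24769051/580)*(1/8801) = 24769051/5104580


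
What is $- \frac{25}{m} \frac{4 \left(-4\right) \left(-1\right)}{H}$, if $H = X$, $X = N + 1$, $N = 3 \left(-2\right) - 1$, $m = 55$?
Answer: $\frac{40}{33} \approx 1.2121$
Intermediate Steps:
$N = -7$ ($N = -6 - 1 = -7$)
$X = -6$ ($X = -7 + 1 = -6$)
$H = -6$
$- \frac{25}{m} \frac{4 \left(-4\right) \left(-1\right)}{H} = - \frac{25}{55} \frac{4 \left(-4\right) \left(-1\right)}{-6} = \left(-25\right) \frac{1}{55} \left(-16\right) \left(-1\right) \left(- \frac{1}{6}\right) = - \frac{5 \cdot 16 \left(- \frac{1}{6}\right)}{11} = \left(- \frac{5}{11}\right) \left(- \frac{8}{3}\right) = \frac{40}{33}$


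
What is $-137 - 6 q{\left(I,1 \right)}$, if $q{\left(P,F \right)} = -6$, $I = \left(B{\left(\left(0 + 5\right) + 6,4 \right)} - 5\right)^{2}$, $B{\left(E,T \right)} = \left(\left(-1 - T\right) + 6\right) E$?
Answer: $-101$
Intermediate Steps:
$B{\left(E,T \right)} = E \left(5 - T\right)$ ($B{\left(E,T \right)} = \left(5 - T\right) E = E \left(5 - T\right)$)
$I = 36$ ($I = \left(\left(\left(0 + 5\right) + 6\right) \left(5 - 4\right) - 5\right)^{2} = \left(\left(5 + 6\right) \left(5 - 4\right) - 5\right)^{2} = \left(11 \cdot 1 - 5\right)^{2} = \left(11 - 5\right)^{2} = 6^{2} = 36$)
$-137 - 6 q{\left(I,1 \right)} = -137 - -36 = -137 + 36 = -101$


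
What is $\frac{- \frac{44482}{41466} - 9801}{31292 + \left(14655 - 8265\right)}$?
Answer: $- \frac{101613187}{390630453} \approx -0.26013$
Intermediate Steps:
$\frac{- \frac{44482}{41466} - 9801}{31292 + \left(14655 - 8265\right)} = \frac{\left(-44482\right) \frac{1}{41466} - 9801}{31292 + 6390} = \frac{- \frac{22241}{20733} - 9801}{37682} = \left(- \frac{203226374}{20733}\right) \frac{1}{37682} = - \frac{101613187}{390630453}$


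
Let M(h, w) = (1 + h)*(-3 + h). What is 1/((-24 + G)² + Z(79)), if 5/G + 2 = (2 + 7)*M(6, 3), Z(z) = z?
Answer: 34969/22859840 ≈ 0.0015297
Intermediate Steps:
G = 5/187 (G = 5/(-2 + (2 + 7)*(-3 + 6² - 2*6)) = 5/(-2 + 9*(-3 + 36 - 12)) = 5/(-2 + 9*21) = 5/(-2 + 189) = 5/187 ≈ 0.026738)
1/((-24 + G)² + Z(79)) = 1/((-24 + 5/187)² + 79) = 1/((-4483/187)² + 79) = 1/(20097289/34969 + 79) = 1/(22859840/34969) = 34969/22859840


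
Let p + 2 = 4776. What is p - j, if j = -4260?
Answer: 9034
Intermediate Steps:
p = 4774 (p = -2 + 4776 = 4774)
p - j = 4774 - 1*(-4260) = 4774 + 4260 = 9034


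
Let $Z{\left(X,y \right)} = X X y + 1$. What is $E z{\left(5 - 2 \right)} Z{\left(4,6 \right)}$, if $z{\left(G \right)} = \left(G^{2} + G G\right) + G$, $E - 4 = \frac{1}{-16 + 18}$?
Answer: $\frac{18333}{2} \approx 9166.5$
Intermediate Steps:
$Z{\left(X,y \right)} = 1 + y X^{2}$ ($Z{\left(X,y \right)} = X^{2} y + 1 = y X^{2} + 1 = 1 + y X^{2}$)
$E = \frac{9}{2}$ ($E = 4 + \frac{1}{-16 + 18} = 4 + \frac{1}{2} = \frac{9}{2} \approx 4.5$)
$z{\left(G \right)} = G + 2 G^{2}$ ($z{\left(G \right)} = \left(G^{2} + G^{2}\right) + G = 2 G^{2} + G = G + 2 G^{2}$)
$E z{\left(5 - 2 \right)} Z{\left(4,6 \right)} = \frac{9 \left(5 - 2\right) \left(1 + 2 \left(5 - 2\right)\right)}{2} \left(1 + 6 \cdot 4^{2}\right) = \frac{9 \left(5 - 2\right) \left(1 + 2 \left(5 - 2\right)\right)}{2} \left(1 + 6 \cdot 16\right) = \frac{9 \cdot 3 \left(1 + 2 \cdot 3\right)}{2} \left(1 + 96\right) = \frac{9 \cdot 3 \left(1 + 6\right)}{2} \cdot 97 = \frac{9 \cdot 3 \cdot 7}{2} \cdot 97 = \frac{9}{2} \cdot 21 \cdot 97 = \frac{189}{2} \cdot 97 = \frac{18333}{2}$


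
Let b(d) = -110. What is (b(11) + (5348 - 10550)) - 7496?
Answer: -12808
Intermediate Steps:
(b(11) + (5348 - 10550)) - 7496 = (-110 + (5348 - 10550)) - 7496 = (-110 - 5202) - 7496 = -5312 - 7496 = -12808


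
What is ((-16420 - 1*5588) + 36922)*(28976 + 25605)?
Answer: 814021034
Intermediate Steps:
((-16420 - 1*5588) + 36922)*(28976 + 25605) = ((-16420 - 5588) + 36922)*54581 = (-22008 + 36922)*54581 = 14914*54581 = 814021034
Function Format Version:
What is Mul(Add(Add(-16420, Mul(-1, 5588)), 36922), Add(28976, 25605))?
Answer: 814021034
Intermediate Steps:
Mul(Add(Add(-16420, Mul(-1, 5588)), 36922), Add(28976, 25605)) = Mul(Add(Add(-16420, -5588), 36922), 54581) = Mul(Add(-22008, 36922), 54581) = Mul(14914, 54581) = 814021034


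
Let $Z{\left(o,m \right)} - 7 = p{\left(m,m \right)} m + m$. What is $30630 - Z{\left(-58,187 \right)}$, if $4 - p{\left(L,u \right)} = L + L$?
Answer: $99626$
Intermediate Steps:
$p{\left(L,u \right)} = 4 - 2 L$ ($p{\left(L,u \right)} = 4 - \left(L + L\right) = 4 - 2 L$)
$Z{\left(o,m \right)} = 7 + m + m \left(4 - 2 m\right)$ ($Z{\left(o,m \right)} = 7 + \left(\left(4 - 2 m\right) m + m\right) = 7 + \left(m \left(4 - 2 m\right) + m\right) = 7 + \left(m + m \left(4 - 2 m\right)\right) = 7 + m + m \left(4 - 2 m\right)$)
$30630 - Z{\left(-58,187 \right)} = 30630 - \left(7 + 187 - 374 \left(-2 + 187\right)\right) = 30630 - \left(7 + 187 - 374 \cdot 185\right) = 30630 - \left(7 + 187 - 69190\right) = 30630 - -68996 = 30630 + 68996 = 99626$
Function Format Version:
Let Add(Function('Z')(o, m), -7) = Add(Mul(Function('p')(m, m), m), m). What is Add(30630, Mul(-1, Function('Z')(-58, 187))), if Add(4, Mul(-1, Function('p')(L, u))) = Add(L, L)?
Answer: 99626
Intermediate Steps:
Function('p')(L, u) = Add(4, Mul(-2, L)) (Function('p')(L, u) = Add(4, Mul(-1, Add(L, L))) = Add(4, Mul(-1, Mul(2, L))) = Add(4, Mul(-2, L)))
Function('Z')(o, m) = Add(7, m, Mul(m, Add(4, Mul(-2, m)))) (Function('Z')(o, m) = Add(7, Add(Mul(Add(4, Mul(-2, m)), m), m)) = Add(7, Add(Mul(m, Add(4, Mul(-2, m))), m)) = Add(7, Add(m, Mul(m, Add(4, Mul(-2, m))))) = Add(7, m, Mul(m, Add(4, Mul(-2, m)))))
Add(30630, Mul(-1, Function('Z')(-58, 187))) = Add(30630, Mul(-1, Add(7, 187, Mul(-2, 187, Add(-2, 187))))) = Add(30630, Mul(-1, Add(7, 187, Mul(-2, 187, 185)))) = Add(30630, Mul(-1, Add(7, 187, -69190))) = Add(30630, Mul(-1, -68996)) = Add(30630, 68996) = 99626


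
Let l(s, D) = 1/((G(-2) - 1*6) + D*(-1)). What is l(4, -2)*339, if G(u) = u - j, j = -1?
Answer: -339/5 ≈ -67.800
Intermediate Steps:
G(u) = 1 + u (G(u) = u - 1*(-1) = u + 1 = 1 + u)
l(s, D) = 1/(-7 - D) (l(s, D) = 1/(((1 - 2) - 1*6) + D*(-1)) = 1/((-1 - 6) - D) = 1/(-7 - D))
l(4, -2)*339 = -1/(7 - 2)*339 = -1/5*339 = -339/5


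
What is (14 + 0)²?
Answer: 196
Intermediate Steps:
(14 + 0)² = 14² = 196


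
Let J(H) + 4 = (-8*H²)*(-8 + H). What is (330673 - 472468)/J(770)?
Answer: 141795/3614318404 ≈ 3.9231e-5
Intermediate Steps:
J(H) = -4 - 8*H²*(-8 + H) (J(H) = -4 + (-8*H²)*(-8 + H) = -4 - 8*H²*(-8 + H))
(330673 - 472468)/J(770) = (330673 - 472468)/(-4 - 8*770³ + 64*770²) = -141795/(-4 - 8*456533000 + 64*592900) = -141795/(-4 - 3652264000 + 37945600) = -141795/(-3614318404) = -141795*(-1/3614318404) = 141795/3614318404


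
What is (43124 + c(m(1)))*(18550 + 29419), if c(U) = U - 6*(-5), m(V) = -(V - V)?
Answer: 2070054226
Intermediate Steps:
m(V) = 0 (m(V) = -1*0 = 0)
c(U) = 30 + U (c(U) = U + 30 = 30 + U)
(43124 + c(m(1)))*(18550 + 29419) = (43124 + (30 + 0))*(18550 + 29419) = (43124 + 30)*47969 = 43154*47969 = 2070054226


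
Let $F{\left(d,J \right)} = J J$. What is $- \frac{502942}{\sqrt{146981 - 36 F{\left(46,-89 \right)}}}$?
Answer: $\frac{502942 i \sqrt{5527}}{27635} \approx 1353.0 i$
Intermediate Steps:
$F{\left(d,J \right)} = J^{2}$
$- \frac{502942}{\sqrt{146981 - 36 F{\left(46,-89 \right)}}} = - \frac{502942}{\sqrt{146981 - 36 \left(-89\right)^{2}}} = - \frac{502942}{\sqrt{146981 - 285156}} = - \frac{502942}{\sqrt{-138175}} = - \frac{502942}{5 i \sqrt{5527}} = - 502942 \left(- \frac{i \sqrt{5527}}{27635}\right) = \frac{502942 i \sqrt{5527}}{27635}$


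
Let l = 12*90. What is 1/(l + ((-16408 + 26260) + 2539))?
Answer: 1/13471 ≈ 7.4234e-5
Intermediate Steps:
l = 1080
1/(l + ((-16408 + 26260) + 2539)) = 1/(1080 + ((-16408 + 26260) + 2539)) = 1/(1080 + (9852 + 2539)) = 1/(1080 + 12391) = 1/13471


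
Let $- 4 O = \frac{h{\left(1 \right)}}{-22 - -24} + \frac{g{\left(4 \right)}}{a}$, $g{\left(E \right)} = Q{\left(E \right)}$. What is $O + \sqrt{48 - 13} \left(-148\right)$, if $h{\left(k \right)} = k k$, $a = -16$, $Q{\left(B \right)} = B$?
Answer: $- \frac{1}{16} - 148 \sqrt{35} \approx -875.64$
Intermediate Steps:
$h{\left(k \right)} = k^{2}$
$g{\left(E \right)} = E$
$O = - \frac{1}{16}$ ($O = - \frac{\frac{1^{2}}{-22 - -24} + \frac{4}{-16}}{4} = - \frac{1 \frac{1}{-22 + 24} + 4 \left(- \frac{1}{16}\right)}{4} = - \frac{1 \cdot \frac{1}{2} - \frac{1}{4}}{4} = - \frac{\frac{1}{2} - \frac{1}{4}}{4} = \left(- \frac{1}{4}\right) \frac{1}{4} = - \frac{1}{16} \approx -0.0625$)
$O + \sqrt{48 - 13} \left(-148\right) = - \frac{1}{16} + \sqrt{48 - 13} \left(-148\right) = - \frac{1}{16} + \sqrt{35} \left(-148\right) = - \frac{1}{16} - 148 \sqrt{35}$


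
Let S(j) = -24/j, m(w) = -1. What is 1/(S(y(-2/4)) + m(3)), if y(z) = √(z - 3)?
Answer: -7/1159 - 24*I*√14/1159 ≈ -0.0060397 - 0.07748*I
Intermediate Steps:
y(z) = √(-3 + z)
1/(S(y(-2/4)) + m(3)) = 1/(-24/√(-3 - 2/4) - 1) = 1/(-24/√(-3 - 2*¼) - 1) = 1/(-24/√(-3 - ½) - 1) = 1/(-24*(-I*√14/7) - 1) = 1/(-(-24)*I*√14/7 - 1) = 1/(24*I*√14/7 - 1) = 1/(-1 + 24*I*√14/7)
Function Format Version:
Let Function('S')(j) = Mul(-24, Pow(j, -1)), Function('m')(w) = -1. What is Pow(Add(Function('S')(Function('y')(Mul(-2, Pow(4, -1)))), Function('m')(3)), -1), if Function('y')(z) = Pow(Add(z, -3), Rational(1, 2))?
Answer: Add(Rational(-7, 1159), Mul(Rational(-24, 1159), I, Pow(14, Rational(1, 2)))) ≈ Add(-0.0060397, Mul(-0.077480, I))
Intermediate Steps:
Function('y')(z) = Pow(Add(-3, z), Rational(1, 2))
Pow(Add(Function('S')(Function('y')(Mul(-2, Pow(4, -1)))), Function('m')(3)), -1) = Pow(Add(Mul(-24, Pow(Pow(Add(-3, Mul(-2, Pow(4, -1))), Rational(1, 2)), -1)), -1), -1) = Pow(Add(Mul(-24, Pow(Pow(Add(-3, Mul(-2, Rational(1, 4))), Rational(1, 2)), -1)), -1), -1) = Pow(Add(Mul(-24, Pow(Pow(Add(-3, Rational(-1, 2)), Rational(1, 2)), -1)), -1), -1) = Pow(Add(Mul(-24, Pow(Pow(Rational(-7, 2), Rational(1, 2)), -1)), -1), -1) = Pow(Add(Mul(-24, Pow(Mul(Rational(1, 2), I, Pow(14, Rational(1, 2))), -1)), -1), -1) = Pow(Add(Mul(-24, Mul(Rational(-1, 7), I, Pow(14, Rational(1, 2)))), -1), -1) = Pow(Add(Mul(Rational(24, 7), I, Pow(14, Rational(1, 2))), -1), -1) = Pow(Add(-1, Mul(Rational(24, 7), I, Pow(14, Rational(1, 2)))), -1)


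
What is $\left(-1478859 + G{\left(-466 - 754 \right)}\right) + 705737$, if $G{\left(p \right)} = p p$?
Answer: $715278$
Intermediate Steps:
$G{\left(p \right)} = p^{2}$
$\left(-1478859 + G{\left(-466 - 754 \right)}\right) + 705737 = \left(-1478859 + \left(-466 - 754\right)^{2}\right) + 705737 = \left(-1478859 + \left(-1220\right)^{2}\right) + 705737 = \left(-1478859 + 1488400\right) + 705737 = 9541 + 705737 = 715278$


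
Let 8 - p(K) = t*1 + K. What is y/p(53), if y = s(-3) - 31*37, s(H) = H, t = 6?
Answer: 1150/51 ≈ 22.549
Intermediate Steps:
y = -1150 (y = -3 - 31*37 = -3 - 1147 = -1150)
p(K) = 2 - K (p(K) = 8 - (6*1 + K) = 8 - (6 + K) = 8 + (-6 - K) = 2 - K)
y/p(53) = -1150/(2 - 1*53) = -1150/(2 - 53) = -1150/(-51) = -1150*(-1/51) = 1150/51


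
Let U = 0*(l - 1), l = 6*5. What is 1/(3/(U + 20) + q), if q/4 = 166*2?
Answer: 20/26563 ≈ 0.00075293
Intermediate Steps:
l = 30
q = 1328 (q = 4*(166*2) = 4*332 = 1328)
U = 0 (U = 0*(30 - 1) = 0*29 = 0)
1/(3/(U + 20) + q) = 1/(3/(0 + 20) + 1328) = 1/(3/20 + 1328) = 1/(26563/20) = 20/26563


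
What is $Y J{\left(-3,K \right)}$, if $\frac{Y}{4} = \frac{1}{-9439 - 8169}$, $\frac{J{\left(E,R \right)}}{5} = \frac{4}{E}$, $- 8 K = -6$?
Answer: $\frac{10}{6603} \approx 0.0015145$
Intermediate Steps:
$K = \frac{3}{4}$ ($K = \left(- \frac{1}{8}\right) \left(-6\right) = \frac{3}{4} \approx 0.75$)
$J{\left(E,R \right)} = \frac{20}{E}$ ($J{\left(E,R \right)} = 5 \frac{4}{E} = \frac{20}{E}$)
$Y = - \frac{1}{4402}$ ($Y = \frac{4}{-9439 - 8169} = \frac{4}{-17608} = 4 \left(- \frac{1}{17608}\right) = - \frac{1}{4402} \approx -0.00022717$)
$Y J{\left(-3,K \right)} = - \frac{20 \frac{1}{-3}}{4402} = - \frac{20 \left(- \frac{1}{3}\right)}{4402} = \left(- \frac{1}{4402}\right) \left(- \frac{20}{3}\right) = \frac{10}{6603}$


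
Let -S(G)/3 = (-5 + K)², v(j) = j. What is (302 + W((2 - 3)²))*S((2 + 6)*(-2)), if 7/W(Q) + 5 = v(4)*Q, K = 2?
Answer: -7965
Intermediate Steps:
S(G) = -27 (S(G) = -3*(-5 + 2)² = -3*(-3)² = -3*9 = -27)
W(Q) = 7/(-5 + 4*Q)
(302 + W((2 - 3)²))*S((2 + 6)*(-2)) = (302 + 7/(-5 + 4*(2 - 3)²))*(-27) = (302 + 7/(-5 + 4*(-1)²))*(-27) = (302 + 7/(-5 + 4*1))*(-27) = (302 + 7/(-5 + 4))*(-27) = (302 + 7/(-1))*(-27) = (302 + 7*(-1))*(-27) = (302 - 7)*(-27) = 295*(-27) = -7965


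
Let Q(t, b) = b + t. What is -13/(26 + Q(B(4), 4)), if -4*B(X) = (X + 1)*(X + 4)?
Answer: -13/20 ≈ -0.65000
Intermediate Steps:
B(X) = -(1 + X)*(4 + X)/4 (B(X) = -(X + 1)*(X + 4)/4 = -(1 + X)*(4 + X)/4)
-13/(26 + Q(B(4), 4)) = -13/(26 + (4 + (-1 - 5/4*4 - 1/4*4**2))) = -13/(26 + (4 + (-1 - 5 - 1/4*16))) = -13/(26 + (4 + (-1 - 5 - 4))) = -13/(26 + (4 - 10)) = -13/(26 - 6) = -13/20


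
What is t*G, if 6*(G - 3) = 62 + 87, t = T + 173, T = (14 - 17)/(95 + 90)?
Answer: 2672167/555 ≈ 4814.7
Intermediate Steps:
T = -3/185 ≈ -0.016216
t = 32002/185 (t = -3/185 + 173 = 32002/185 ≈ 172.98)
G = 167/6 (G = 3 + (62 + 87)/6 = 3 + (⅙)*149 = 3 + 149/6 = 167/6 ≈ 27.833)
t*G = (32002/185)*(167/6) = 2672167/555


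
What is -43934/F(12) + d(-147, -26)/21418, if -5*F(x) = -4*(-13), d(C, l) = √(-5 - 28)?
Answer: 109835/26 + I*√33/21418 ≈ 4224.4 + 0.00026821*I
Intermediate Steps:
d(C, l) = I*√33 (d(C, l) = √(-33) = I*√33)
F(x) = -52/5 (F(x) = -(-4)*(-13)/5 = -⅕*52 = -52/5)
-43934/F(12) + d(-147, -26)/21418 = -43934/(-52/5) + (I*√33)/21418 = -43934*(-5/52) + (I*√33)*(1/21418) = 109835/26 + I*√33/21418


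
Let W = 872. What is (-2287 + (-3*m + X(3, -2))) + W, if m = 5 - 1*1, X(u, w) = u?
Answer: -1424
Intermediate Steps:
m = 4 (m = 5 - 1 = 4)
(-2287 + (-3*m + X(3, -2))) + W = (-2287 + (-3*4 + 3)) + 872 = (-2287 + (-12 + 3)) + 872 = (-2287 - 9) + 872 = -2296 + 872 = -1424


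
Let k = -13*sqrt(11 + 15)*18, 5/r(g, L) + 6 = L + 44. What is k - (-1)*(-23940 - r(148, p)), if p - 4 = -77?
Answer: -167579/7 - 234*sqrt(26) ≈ -25133.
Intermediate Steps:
p = -73 (p = 4 - 77 = -73)
r(g, L) = 5/(38 + L) (r(g, L) = 5/(-6 + (L + 44)) = 5/(-6 + (44 + L)) = 5/(38 + L))
k = -234*sqrt(26) (k = -13*sqrt(26)*18 = -234*sqrt(26) ≈ -1193.2)
k - (-1)*(-23940 - r(148, p)) = -234*sqrt(26) - (-1)*(-23940 - 5/(38 - 73)) = -234*sqrt(26) - (-1)*(-23940 - 5/(-35)) = -234*sqrt(26) - (-1)*(-23940 - 5*(-1)/35) = -234*sqrt(26) - (-1)*(-23940 - 1*(-1/7)) = -234*sqrt(26) - (-1)*(-23940 + 1/7) = -234*sqrt(26) - (-1)*(-167579)/7 = -234*sqrt(26) - 1*167579/7 = -234*sqrt(26) - 167579/7 = -167579/7 - 234*sqrt(26)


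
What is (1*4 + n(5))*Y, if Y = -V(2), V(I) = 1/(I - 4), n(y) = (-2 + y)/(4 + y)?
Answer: 13/6 ≈ 2.1667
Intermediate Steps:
n(y) = (-2 + y)/(4 + y)
V(I) = 1/(-4 + I)
Y = ½ (Y = -1/(-4 + 2) = -1/(-2) = -1*(-½) = ½ ≈ 0.50000)
(1*4 + n(5))*Y = (1*4 + (-2 + 5)/(4 + 5))*(½) = (4 + 3/9)*(½) = (4 + (⅑)*3)*(½) = (4 + ⅓)*(½) = (13/3)*(½) = 13/6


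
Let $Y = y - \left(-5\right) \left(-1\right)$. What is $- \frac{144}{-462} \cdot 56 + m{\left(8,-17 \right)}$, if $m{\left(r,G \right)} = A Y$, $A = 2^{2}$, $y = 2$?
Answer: $\frac{60}{11} \approx 5.4545$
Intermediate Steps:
$Y = -3$ ($Y = 2 - \left(-5\right) \left(-1\right) = 2 - 5 = -3$)
$A = 4$
$m{\left(r,G \right)} = -12$ ($m{\left(r,G \right)} = 4 \left(-3\right) = -12$)
$- \frac{144}{-462} \cdot 56 + m{\left(8,-17 \right)} = - \frac{144}{-462} \cdot 56 - 12 = \left(-144\right) \left(- \frac{1}{462}\right) 56 - 12 = \frac{24}{77} \cdot 56 - 12 = \frac{192}{11} - 12 = \frac{60}{11}$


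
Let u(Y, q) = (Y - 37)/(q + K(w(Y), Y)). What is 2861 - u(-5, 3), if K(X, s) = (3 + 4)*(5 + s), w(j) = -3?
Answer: 2875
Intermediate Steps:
K(X, s) = 35 + 7*s (K(X, s) = 7*(5 + s) = 35 + 7*s)
u(Y, q) = (-37 + Y)/(35 + q + 7*Y) (u(Y, q) = (Y - 37)/(q + (35 + 7*Y)) = (-37 + Y)/(35 + q + 7*Y))
2861 - u(-5, 3) = 2861 - (-37 - 5)/(35 + 3 + 7*(-5)) = 2861 - (-42)/(35 + 3 - 35) = 2861 - (-42)/3 = 2861 - 1*(-14) = 2861 + 14 = 2875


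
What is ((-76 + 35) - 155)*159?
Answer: -31164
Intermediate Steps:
((-76 + 35) - 155)*159 = (-41 - 155)*159 = -196*159 = -31164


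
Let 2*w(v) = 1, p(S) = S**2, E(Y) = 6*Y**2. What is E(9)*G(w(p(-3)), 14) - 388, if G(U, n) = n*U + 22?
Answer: 13706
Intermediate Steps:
w(v) = 1/2 (w(v) = (1/2)*1 = 1/2)
G(U, n) = 22 + U*n (G(U, n) = U*n + 22 = 22 + U*n)
E(9)*G(w(p(-3)), 14) - 388 = (6*9**2)*(22 + (1/2)*14) - 388 = (6*81)*(22 + 7) - 388 = 486*29 - 388 = 14094 - 388 = 13706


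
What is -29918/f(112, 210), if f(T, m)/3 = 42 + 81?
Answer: -29918/369 ≈ -81.079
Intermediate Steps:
f(T, m) = 369 (f(T, m) = 3*(42 + 81) = 3*123 = 369)
-29918/f(112, 210) = -29918/369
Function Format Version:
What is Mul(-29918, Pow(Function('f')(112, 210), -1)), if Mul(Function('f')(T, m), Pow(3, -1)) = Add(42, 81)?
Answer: Rational(-29918, 369) ≈ -81.079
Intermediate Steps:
Function('f')(T, m) = 369 (Function('f')(T, m) = Mul(3, Add(42, 81)) = Mul(3, 123) = 369)
Mul(-29918, Pow(Function('f')(112, 210), -1)) = Mul(-29918, Pow(369, -1)) = Mul(-29918, Rational(1, 369)) = Rational(-29918, 369)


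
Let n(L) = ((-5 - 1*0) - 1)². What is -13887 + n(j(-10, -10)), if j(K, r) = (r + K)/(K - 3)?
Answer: -13851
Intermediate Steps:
j(K, r) = (K + r)/(-3 + K)
n(L) = 36 (n(L) = ((-5 + 0) - 1)² = (-5 - 1)² = (-6)² = 36)
-13887 + n(j(-10, -10)) = -13887 + 36 = -13851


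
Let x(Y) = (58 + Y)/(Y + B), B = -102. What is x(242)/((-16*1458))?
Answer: -5/54432 ≈ -9.1858e-5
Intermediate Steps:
x(Y) = (58 + Y)/(-102 + Y) (x(Y) = (58 + Y)/(Y - 102) = (58 + Y)/(-102 + Y))
x(242)/((-16*1458)) = ((58 + 242)/(-102 + 242))/((-16*1458)) = (300/140)/(-23328) = ((1/140)*300)*(-1/23328) = (15/7)*(-1/23328) = -5/54432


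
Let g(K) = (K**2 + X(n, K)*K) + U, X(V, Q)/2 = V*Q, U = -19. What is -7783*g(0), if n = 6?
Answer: 147877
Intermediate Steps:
X(V, Q) = 2*Q*V (X(V, Q) = 2*(V*Q) = 2*(Q*V) = 2*Q*V)
g(K) = -19 + 13*K**2 (g(K) = (K**2 + (2*K*6)*K) - 19 = (K**2 + (12*K)*K) - 19 = (K**2 + 12*K**2) - 19 = 13*K**2 - 19 = -19 + 13*K**2)
-7783*g(0) = -7783*(-19 + 13*0**2) = -7783*(-19 + 13*0) = -7783*(-19 + 0) = -7783*(-19) = 147877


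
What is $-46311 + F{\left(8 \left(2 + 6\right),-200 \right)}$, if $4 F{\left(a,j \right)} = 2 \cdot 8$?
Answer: $-46307$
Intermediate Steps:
$F{\left(a,j \right)} = 4$ ($F{\left(a,j \right)} = \frac{2 \cdot 8}{4} = \frac{1}{4} \cdot 16 = 4$)
$-46311 + F{\left(8 \left(2 + 6\right),-200 \right)} = -46311 + 4 = -46307$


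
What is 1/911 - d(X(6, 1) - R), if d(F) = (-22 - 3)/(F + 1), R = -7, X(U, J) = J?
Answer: 22784/8199 ≈ 2.7789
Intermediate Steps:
d(F) = -25/(1 + F)
1/911 - d(X(6, 1) - R) = 1/911 - (-25)/(1 + (1 - 1*(-7))) = 1/911 - (-25)/(1 + (1 + 7)) = 1/911 - (-25)/(1 + 8) = 1/911 - (-25)/9 = 1/911 - 1*(-25/9) = 1/911 + 25/9 = 22784/8199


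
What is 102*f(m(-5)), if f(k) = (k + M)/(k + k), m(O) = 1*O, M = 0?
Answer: 51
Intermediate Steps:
m(O) = O
f(k) = ½ (f(k) = (k + 0)/(k + k) = k/((2*k)) = k*(1/(2*k)) = ½)
102*f(m(-5)) = 102*(½) = 51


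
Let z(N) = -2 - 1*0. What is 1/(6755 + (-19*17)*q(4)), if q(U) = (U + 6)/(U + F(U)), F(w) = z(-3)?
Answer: 1/5140 ≈ 0.00019455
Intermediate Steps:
z(N) = -2 (z(N) = -2 + 0 = -2)
F(w) = -2
q(U) = (6 + U)/(-2 + U) (q(U) = (U + 6)/(U - 2) = (6 + U)/(-2 + U))
1/(6755 + (-19*17)*q(4)) = 1/(6755 + (-19*17)*((6 + 4)/(-2 + 4))) = 1/(6755 - 323*10/2) = 1/(6755 - 323*5) = 1/(6755 - 1615) = 1/5140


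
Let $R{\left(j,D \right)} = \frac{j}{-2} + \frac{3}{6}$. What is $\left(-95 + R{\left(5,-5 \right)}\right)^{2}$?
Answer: $9409$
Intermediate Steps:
$R{\left(j,D \right)} = \frac{1}{2} - \frac{j}{2}$ ($R{\left(j,D \right)} = j \left(- \frac{1}{2}\right) + 3 \cdot \frac{1}{6} = - \frac{j}{2} + \frac{1}{2} = \frac{1}{2} - \frac{j}{2}$)
$\left(-95 + R{\left(5,-5 \right)}\right)^{2} = \left(-95 + \left(\frac{1}{2} - \frac{5}{2}\right)\right)^{2} = \left(-95 - 2\right)^{2} = \left(-97\right)^{2} = 9409$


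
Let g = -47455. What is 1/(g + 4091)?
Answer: -1/43364 ≈ -2.3061e-5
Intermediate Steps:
1/(g + 4091) = 1/(-47455 + 4091) = 1/(-43364) = -1/43364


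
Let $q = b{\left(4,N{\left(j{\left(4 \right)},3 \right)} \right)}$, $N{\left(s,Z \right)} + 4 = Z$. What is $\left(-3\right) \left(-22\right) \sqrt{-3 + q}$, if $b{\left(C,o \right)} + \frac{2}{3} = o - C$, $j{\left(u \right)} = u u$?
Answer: $22 i \sqrt{78} \approx 194.3 i$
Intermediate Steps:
$j{\left(u \right)} = u^{2}$
$N{\left(s,Z \right)} = -4 + Z$
$b{\left(C,o \right)} = - \frac{2}{3} + o - C$ ($b{\left(C,o \right)} = - \frac{2}{3} - \left(C - o\right) = - \frac{2}{3} + o - C$)
$q = - \frac{17}{3}$ ($q = - \frac{2}{3} + \left(-4 + 3\right) - 4 = - \frac{2}{3} - 1 - 4 = - \frac{17}{3} \approx -5.6667$)
$\left(-3\right) \left(-22\right) \sqrt{-3 + q} = \left(-3\right) \left(-22\right) \sqrt{-3 - \frac{17}{3}} = 66 \sqrt{- \frac{26}{3}} = 66 \frac{i \sqrt{78}}{3} = 22 i \sqrt{78}$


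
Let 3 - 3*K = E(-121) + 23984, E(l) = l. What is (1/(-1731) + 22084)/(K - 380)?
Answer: -38227403/14425000 ≈ -2.6501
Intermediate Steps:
K = -23860/3 (K = 1 - (-121 + 23984)/3 = 1 - 1/3*23863 = 1 - 23863/3 = -23860/3 ≈ -7953.3)
(1/(-1731) + 22084)/(K - 380) = (1/(-1731) + 22084)/(-23860/3 - 380) = (-1/1731 + 22084)/(-25000/3) = (38227403/1731)*(-3/25000) = -38227403/14425000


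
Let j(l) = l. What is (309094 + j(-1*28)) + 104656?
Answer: 413722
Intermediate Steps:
(309094 + j(-1*28)) + 104656 = (309094 - 1*28) + 104656 = (309094 - 28) + 104656 = 309066 + 104656 = 413722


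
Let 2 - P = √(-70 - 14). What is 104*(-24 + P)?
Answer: -2288 - 208*I*√21 ≈ -2288.0 - 953.18*I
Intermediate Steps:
P = 2 - 2*I*√21 (P = 2 - √(-70 - 14) = 2 - √(-84) = 2 - 2*I*√21 ≈ 2.0 - 9.1651*I)
104*(-24 + P) = 104*(-24 + (2 - 2*I*√21)) = 104*(-22 - 2*I*√21) = -2288 - 208*I*√21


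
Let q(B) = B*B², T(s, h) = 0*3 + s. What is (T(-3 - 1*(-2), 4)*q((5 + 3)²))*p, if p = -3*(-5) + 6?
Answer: -5505024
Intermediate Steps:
p = 21 (p = 15 + 6 = 21)
T(s, h) = s (T(s, h) = 0 + s = s)
q(B) = B³
(T(-3 - 1*(-2), 4)*q((5 + 3)²))*p = ((-3 - 1*(-2))*((5 + 3)²)³)*21 = ((-3 + 2)*(8²)³)*21 = -1*64³*21 = -1*262144*21 = -262144*21 = -5505024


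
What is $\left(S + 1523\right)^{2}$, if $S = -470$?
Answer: $1108809$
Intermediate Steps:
$\left(S + 1523\right)^{2} = \left(-470 + 1523\right)^{2} = 1053^{2} = 1108809$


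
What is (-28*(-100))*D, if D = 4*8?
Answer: 89600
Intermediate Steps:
D = 32
(-28*(-100))*D = -28*(-100)*32 = 2800*32 = 89600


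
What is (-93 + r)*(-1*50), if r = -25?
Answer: 5900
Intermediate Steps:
(-93 + r)*(-1*50) = (-93 - 25)*(-1*50) = -118*(-50) = 5900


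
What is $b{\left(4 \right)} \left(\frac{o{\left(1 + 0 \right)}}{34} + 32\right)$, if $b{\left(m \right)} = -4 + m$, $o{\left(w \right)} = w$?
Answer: $0$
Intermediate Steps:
$b{\left(4 \right)} \left(\frac{o{\left(1 + 0 \right)}}{34} + 32\right) = \left(-4 + 4\right) \left(\frac{1 + 0}{34} + 32\right) = 0 \left(1 \cdot \frac{1}{34} + 32\right) = 0 \left(\frac{1}{34} + 32\right) = 0 \cdot \frac{1089}{34} = 0$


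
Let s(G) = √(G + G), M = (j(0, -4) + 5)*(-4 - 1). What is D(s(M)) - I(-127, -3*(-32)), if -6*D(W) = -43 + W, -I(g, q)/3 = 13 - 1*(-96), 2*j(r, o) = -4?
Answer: 2005/6 - I*√30/6 ≈ 334.17 - 0.91287*I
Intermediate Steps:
j(r, o) = -2 (j(r, o) = (½)*(-4) = -2)
I(g, q) = -327 (I(g, q) = -3*(13 - 1*(-96)) = -3*(13 + 96) = -3*109 = -327)
M = -15 (M = (-2 + 5)*(-4 - 1) = 3*(-5) = -15)
s(G) = √2*√G (s(G) = √(2*G) = √2*√G)
D(W) = 43/6 - W/6 (D(W) = -(-43 + W)/6 = 43/6 - W/6)
D(s(M)) - I(-127, -3*(-32)) = (43/6 - √2*√(-15)/6) - 1*(-327) = (43/6 - √2*I*√15/6) + 327 = (43/6 - I*√30/6) + 327 = 2005/6 - I*√30/6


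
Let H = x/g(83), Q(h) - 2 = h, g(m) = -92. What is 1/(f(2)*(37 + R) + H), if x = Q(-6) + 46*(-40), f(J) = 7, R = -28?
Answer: 23/1910 ≈ 0.012042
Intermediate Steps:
Q(h) = 2 + h
x = -1844 (x = (2 - 6) + 46*(-40) = -4 - 1840 = -1844)
H = 461/23 (H = -1844/(-92) = -1844*(-1/92) = 461/23 ≈ 20.043)
1/(f(2)*(37 + R) + H) = 1/(7*(37 - 28) + 461/23) = 1/(7*9 + 461/23) = 1/(63 + 461/23) = 1/(1910/23) = 23/1910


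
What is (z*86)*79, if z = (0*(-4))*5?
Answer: 0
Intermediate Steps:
z = 0 (z = 0*5 = 0)
(z*86)*79 = (0*86)*79 = 0*79 = 0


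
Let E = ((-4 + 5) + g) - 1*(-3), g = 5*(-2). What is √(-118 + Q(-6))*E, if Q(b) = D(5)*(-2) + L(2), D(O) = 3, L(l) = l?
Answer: -6*I*√122 ≈ -66.272*I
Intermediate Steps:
g = -10
Q(b) = -4 (Q(b) = 3*(-2) + 2 = -6 + 2 = -4)
E = -6 (E = ((-4 + 5) - 10) - 1*(-3) = (1 - 10) + 3 = -9 + 3 = -6)
√(-118 + Q(-6))*E = √(-118 - 4)*(-6) = √(-122)*(-6) = (I*√122)*(-6) = -6*I*√122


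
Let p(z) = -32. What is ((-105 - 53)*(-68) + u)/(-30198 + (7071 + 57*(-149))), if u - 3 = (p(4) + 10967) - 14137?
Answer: -503/2108 ≈ -0.23861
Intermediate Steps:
u = -3199 (u = 3 + ((-32 + 10967) - 14137) = 3 + (10935 - 14137) = 3 - 3202 = -3199)
((-105 - 53)*(-68) + u)/(-30198 + (7071 + 57*(-149))) = ((-105 - 53)*(-68) - 3199)/(-30198 + (7071 + 57*(-149))) = (-158*(-68) - 3199)/(-30198 + (7071 - 8493)) = (10744 - 3199)/(-30198 - 1422) = 7545/(-31620) = 7545*(-1/31620) = -503/2108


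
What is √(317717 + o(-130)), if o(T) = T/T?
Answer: 3*√35302 ≈ 563.67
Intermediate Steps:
o(T) = 1
√(317717 + o(-130)) = √(317717 + 1) = √317718 = 3*√35302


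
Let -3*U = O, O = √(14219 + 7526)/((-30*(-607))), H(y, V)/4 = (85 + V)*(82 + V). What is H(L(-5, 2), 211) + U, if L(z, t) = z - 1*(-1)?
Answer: 346912 - √21745/54630 ≈ 3.4691e+5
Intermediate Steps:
L(z, t) = 1 + z (L(z, t) = z + 1 = 1 + z)
H(y, V) = 4*(82 + V)*(85 + V) (H(y, V) = 4*((85 + V)*(82 + V)) = 4*((82 + V)*(85 + V)) = 4*(82 + V)*(85 + V))
O = √21745/18210 ≈ 0.0080979
U = -√21745/54630 ≈ -0.0026993
H(L(-5, 2), 211) + U = (27880 + 4*211² + 668*211) - √21745/54630 = (27880 + 4*44521 + 140948) - √21745/54630 = (27880 + 178084 + 140948) - √21745/54630 = 346912 - √21745/54630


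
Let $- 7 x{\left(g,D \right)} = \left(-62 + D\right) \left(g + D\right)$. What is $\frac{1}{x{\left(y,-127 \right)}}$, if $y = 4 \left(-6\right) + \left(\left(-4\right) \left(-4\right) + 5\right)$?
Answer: $- \frac{1}{3510} \approx -0.0002849$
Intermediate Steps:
$y = -3$ ($y = -24 + \left(16 + 5\right) = -24 + 21 = -3$)
$x{\left(g,D \right)} = - \frac{\left(-62 + D\right) \left(D + g\right)}{7}$ ($x{\left(g,D \right)} = - \frac{\left(-62 + D\right) \left(g + D\right)}{7} = - \frac{\left(-62 + D\right) \left(D + g\right)}{7}$)
$\frac{1}{x{\left(y,-127 \right)}} = \frac{1}{- \frac{\left(-127\right)^{2}}{7} + \frac{62}{7} \left(-127\right) + \frac{62}{7} \left(-3\right) - \left(- \frac{127}{7}\right) \left(-3\right)} = \frac{1}{\left(- \frac{1}{7}\right) 16129 - \frac{7874}{7} - \frac{186}{7} - \frac{381}{7}} = \frac{1}{- \frac{16129}{7} - \frac{7874}{7} - \frac{186}{7} - \frac{381}{7}} = \frac{1}{-3510} = - \frac{1}{3510}$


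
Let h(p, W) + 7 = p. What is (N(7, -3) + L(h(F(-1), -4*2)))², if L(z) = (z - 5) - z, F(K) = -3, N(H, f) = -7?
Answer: 144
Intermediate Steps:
h(p, W) = -7 + p
L(z) = -5 (L(z) = (-5 + z) - z = -5)
(N(7, -3) + L(h(F(-1), -4*2)))² = (-7 - 5)² = (-12)² = 144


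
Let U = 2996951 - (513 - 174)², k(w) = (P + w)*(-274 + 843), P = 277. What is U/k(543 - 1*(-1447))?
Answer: 2882030/1289923 ≈ 2.2343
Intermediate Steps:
k(w) = 157613 + 569*w (k(w) = (277 + w)*(-274 + 843) = (277 + w)*569 = 157613 + 569*w)
U = 2882030 (U = 2996951 - 1*339² = 2996951 - 1*114921 = 2996951 - 114921 = 2882030)
U/k(543 - 1*(-1447)) = 2882030/(157613 + 569*(543 - 1*(-1447))) = 2882030/(157613 + 569*(543 + 1447)) = 2882030/(157613 + 569*1990) = 2882030/(157613 + 1132310) = 2882030/1289923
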